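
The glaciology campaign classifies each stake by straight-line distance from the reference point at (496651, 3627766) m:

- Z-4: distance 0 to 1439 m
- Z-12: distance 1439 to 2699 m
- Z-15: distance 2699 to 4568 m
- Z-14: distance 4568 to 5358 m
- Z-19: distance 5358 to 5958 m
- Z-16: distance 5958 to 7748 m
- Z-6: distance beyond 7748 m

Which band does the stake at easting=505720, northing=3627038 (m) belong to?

Distance = √((505720−496651)² + (3627038−3627766)²) = √(82246761.000 + 529984.000) = 9098.173 m.
7748 ≤ 9098.173 < ∞ → Z-6.

Z-6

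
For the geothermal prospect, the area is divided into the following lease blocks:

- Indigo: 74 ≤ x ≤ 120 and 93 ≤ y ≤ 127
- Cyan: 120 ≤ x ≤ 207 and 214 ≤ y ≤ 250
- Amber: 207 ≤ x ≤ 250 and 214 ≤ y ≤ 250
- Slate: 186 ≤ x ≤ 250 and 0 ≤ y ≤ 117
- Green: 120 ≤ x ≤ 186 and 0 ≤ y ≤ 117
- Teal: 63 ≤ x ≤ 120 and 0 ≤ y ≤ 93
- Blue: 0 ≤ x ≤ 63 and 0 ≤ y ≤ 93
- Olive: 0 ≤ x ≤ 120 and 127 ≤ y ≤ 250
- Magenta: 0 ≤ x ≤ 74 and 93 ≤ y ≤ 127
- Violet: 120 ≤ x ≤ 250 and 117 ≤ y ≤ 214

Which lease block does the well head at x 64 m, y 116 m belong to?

Magenta

The point has x = 64 and y = 116.
Only Magenta satisfies 0 ≤ x ≤ 74 and 93 ≤ y ≤ 127.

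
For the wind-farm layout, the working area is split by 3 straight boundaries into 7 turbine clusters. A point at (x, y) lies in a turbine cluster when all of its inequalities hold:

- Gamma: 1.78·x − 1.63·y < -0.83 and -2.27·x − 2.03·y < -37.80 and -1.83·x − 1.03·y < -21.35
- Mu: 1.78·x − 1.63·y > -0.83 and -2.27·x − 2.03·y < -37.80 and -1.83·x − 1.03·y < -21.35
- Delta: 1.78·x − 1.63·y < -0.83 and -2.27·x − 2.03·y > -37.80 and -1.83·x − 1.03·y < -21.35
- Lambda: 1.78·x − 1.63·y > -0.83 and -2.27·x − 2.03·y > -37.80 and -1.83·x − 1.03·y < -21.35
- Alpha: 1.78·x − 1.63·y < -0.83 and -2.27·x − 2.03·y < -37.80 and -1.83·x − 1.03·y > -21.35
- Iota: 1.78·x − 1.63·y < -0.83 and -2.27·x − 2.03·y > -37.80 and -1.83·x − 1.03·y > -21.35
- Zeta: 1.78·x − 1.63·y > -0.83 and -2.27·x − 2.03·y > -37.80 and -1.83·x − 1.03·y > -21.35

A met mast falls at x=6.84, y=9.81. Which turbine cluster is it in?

Delta

1.78·6.84 − 1.63·9.81 = -3.815, which is < -0.83
-2.27·6.84 − 2.03·9.81 = -35.441, which is > -37.80
-1.83·6.84 − 1.03·9.81 = -22.622, which is < -21.35
This sign pattern matches Delta.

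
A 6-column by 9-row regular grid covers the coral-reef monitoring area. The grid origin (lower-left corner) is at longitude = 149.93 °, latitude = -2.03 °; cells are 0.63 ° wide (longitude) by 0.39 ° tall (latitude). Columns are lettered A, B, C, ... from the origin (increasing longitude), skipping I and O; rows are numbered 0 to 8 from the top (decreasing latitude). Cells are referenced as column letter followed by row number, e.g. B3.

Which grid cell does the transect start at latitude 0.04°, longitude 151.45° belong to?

Column index: ⌊(151.45 − 149.93) / 0.63⌋ = ⌊2.413⌋ = 2 → column C
Row offset from origin: ⌊(0.04 − -2.03) / 0.39⌋ = ⌊5.308⌋ = 5 → row 3 (counted from top)

C3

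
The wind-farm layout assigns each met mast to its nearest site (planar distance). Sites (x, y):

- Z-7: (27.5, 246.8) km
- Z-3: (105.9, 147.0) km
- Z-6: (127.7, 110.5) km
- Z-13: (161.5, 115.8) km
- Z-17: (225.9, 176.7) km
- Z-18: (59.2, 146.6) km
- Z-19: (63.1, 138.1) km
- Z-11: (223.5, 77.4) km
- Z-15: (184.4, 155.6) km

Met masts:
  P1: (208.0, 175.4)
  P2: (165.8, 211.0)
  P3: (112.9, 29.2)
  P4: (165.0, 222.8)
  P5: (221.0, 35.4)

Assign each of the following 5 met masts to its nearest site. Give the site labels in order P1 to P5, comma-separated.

P1 → Z-17 (d²=322.10)
P2 → Z-15 (d²=3415.12)
P3 → Z-6 (d²=6828.73)
P4 → Z-15 (d²=4892.20)
P5 → Z-11 (d²=1770.25)

Z-17, Z-15, Z-6, Z-15, Z-11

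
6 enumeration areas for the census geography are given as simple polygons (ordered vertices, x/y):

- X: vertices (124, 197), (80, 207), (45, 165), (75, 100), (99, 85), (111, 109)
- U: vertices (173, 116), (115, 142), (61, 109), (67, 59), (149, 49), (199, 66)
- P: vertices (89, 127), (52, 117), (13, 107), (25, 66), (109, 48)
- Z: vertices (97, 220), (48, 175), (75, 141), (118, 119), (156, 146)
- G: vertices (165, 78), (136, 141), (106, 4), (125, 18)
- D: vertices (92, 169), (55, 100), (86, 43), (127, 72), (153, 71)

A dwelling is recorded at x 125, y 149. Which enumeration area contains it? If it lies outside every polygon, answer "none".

Z

Cast a ray rightward from (125, 149). For each polygon, the edges (by vertex number in listed order) whose endpoints lie on opposite sides of y = 149, where each meets that height, and whether that is right or left of the point:
X: 3–4 at x≈52.4 (left), 6–1 at x≈116.9 (left) → 0 crossings.
U: no edge straddles that height → 0 crossings.
P: no edge straddles that height → 0 crossings.
Z: 2–3 at x≈68.6 (left), 5–1 at x≈153.6 (right) → 1 crossing.
G: no edge straddles that height → 0 crossings.
D: 1–2 at x≈81.3 (left), 5–1 at x≈104.4 (left) → 0 crossings.
Only Z has an odd count, so the point is inside Z.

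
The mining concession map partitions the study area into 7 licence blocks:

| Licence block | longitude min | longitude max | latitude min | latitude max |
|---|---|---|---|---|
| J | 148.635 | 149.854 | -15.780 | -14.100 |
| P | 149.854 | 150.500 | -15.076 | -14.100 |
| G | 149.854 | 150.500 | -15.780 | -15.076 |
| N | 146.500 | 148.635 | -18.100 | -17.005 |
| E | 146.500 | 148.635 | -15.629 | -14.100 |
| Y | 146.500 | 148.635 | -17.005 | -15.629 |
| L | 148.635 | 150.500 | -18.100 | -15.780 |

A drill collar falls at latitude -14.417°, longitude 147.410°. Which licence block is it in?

The point has longitude = 147.410 and latitude = -14.417.
Only E satisfies 146.500 ≤ longitude ≤ 148.635 and -15.629 ≤ latitude ≤ -14.100.

E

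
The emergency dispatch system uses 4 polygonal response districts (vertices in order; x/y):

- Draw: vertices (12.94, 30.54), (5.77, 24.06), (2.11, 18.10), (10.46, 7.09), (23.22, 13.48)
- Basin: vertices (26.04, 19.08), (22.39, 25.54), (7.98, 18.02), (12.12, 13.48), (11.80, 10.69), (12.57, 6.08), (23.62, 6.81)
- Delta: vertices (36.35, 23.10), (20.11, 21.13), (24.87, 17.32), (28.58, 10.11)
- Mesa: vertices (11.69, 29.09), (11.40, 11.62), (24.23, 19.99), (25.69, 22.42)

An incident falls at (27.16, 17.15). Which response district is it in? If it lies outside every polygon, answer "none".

Cast a ray rightward from (27.16, 17.15). For each polygon, the edges (by vertex number in listed order) whose endpoints lie on opposite sides of y = 17.15, where each meets that height, and whether that is right or left of the point:
Draw: 3–4 at x≈2.830 (left), 5–1 at x≈21.009 (left) → 0 crossings.
Basin: 3–4 at x≈8.773 (left), 7–1 at x≈25.659 (left) → 0 crossings.
Delta: 3–4 at x≈24.957 (left), 4–1 at x≈32.791 (right) → 1 crossing.
Mesa: 1–2 at x≈11.492 (left), 2–3 at x≈19.877 (left) → 0 crossings.
Only Delta has an odd count, so the point is inside Delta.

Delta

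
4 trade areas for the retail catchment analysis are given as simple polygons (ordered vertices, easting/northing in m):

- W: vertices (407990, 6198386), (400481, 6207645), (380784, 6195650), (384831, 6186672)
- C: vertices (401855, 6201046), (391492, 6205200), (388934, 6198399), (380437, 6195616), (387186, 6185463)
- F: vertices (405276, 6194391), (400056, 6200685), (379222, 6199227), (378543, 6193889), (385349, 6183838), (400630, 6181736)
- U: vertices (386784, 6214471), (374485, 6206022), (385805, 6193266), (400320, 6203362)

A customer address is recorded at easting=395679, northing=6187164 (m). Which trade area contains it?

F

Cast a ray rightward from (395679, 6187164). For each polygon, the edges (by vertex number in listed order) whose endpoints lie on opposite sides of northing = 6187164, where each meets that height, and whether that is right or left of the point:
W: 3–4 at easting≈384609.2 (left), 4–1 at easting≈385803.7 (left) → 0 crossings.
C: 4–5 at easting≈386055.3 (left), 5–1 at easting≈388787.2 (left) → 0 crossings.
F: 4–5 at easting≈383096.8 (left), 6–1 at easting≈402622.8 (right) → 1 crossing.
U: no edge straddles that height → 0 crossings.
Only F has an odd count, so the point is inside F.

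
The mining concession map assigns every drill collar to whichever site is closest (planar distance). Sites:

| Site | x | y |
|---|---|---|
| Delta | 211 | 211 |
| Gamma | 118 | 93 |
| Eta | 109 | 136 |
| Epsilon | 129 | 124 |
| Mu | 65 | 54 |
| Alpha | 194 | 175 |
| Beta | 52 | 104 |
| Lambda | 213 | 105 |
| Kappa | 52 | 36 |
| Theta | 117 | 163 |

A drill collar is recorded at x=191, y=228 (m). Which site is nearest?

Delta

Squared distances to each site:
Delta: 689.000; Gamma: 23554.000; Eta: 15188.000; Epsilon: 14660.000; Mu: 46152.000; Alpha: 2818.000; Beta: 34697.000; Lambda: 15613.000; Kappa: 56185.000; Theta: 9701.000.
Minimum at Delta.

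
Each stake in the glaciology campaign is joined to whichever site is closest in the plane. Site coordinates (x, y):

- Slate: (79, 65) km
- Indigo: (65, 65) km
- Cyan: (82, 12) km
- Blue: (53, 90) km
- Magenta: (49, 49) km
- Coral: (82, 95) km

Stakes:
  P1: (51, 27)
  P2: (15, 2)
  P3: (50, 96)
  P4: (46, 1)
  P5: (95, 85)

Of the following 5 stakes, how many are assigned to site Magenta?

P1 → Magenta
P2 → Magenta
P3 → Blue
P4 → Cyan
P5 → Coral
2 of the 5 go to Magenta.

2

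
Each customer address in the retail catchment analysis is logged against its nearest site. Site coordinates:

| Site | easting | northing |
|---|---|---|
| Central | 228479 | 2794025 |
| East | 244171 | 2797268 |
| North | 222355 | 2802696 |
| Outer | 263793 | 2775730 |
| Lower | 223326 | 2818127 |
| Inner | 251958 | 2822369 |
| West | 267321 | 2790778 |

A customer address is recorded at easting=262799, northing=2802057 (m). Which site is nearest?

West

Squared distances to each site:
Central: 1242375424.000; East: 369936905.000; North: 1636125457.000; Outer: 694098965.000; Lower: 1816362629.000; Inner: 530104625.000; West: 147664325.000.
Minimum at West.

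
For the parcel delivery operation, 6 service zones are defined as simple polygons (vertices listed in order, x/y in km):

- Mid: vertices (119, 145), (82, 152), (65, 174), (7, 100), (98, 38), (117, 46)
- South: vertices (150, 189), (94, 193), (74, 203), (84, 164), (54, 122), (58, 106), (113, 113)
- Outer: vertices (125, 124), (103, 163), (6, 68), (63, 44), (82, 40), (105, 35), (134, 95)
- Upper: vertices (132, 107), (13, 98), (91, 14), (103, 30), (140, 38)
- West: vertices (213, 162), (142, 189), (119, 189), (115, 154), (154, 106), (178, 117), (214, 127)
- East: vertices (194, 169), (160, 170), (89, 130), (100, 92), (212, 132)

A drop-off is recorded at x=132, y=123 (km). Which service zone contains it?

Cast a ray rightward from (132, 123). For each polygon, the edges (by vertex number in listed order) whose endpoints lie on opposite sides of y = 123, where each meets that height, and whether that is right or left of the point:
Mid: 3–4 at x≈25.0 (left), 6–1 at x≈118.6 (left) → 0 crossings.
South: 4–5 at x≈54.7 (left), 7–1 at x≈117.9 (left) → 0 crossings.
Outer: 2–3 at x≈62.2 (left), 7–1 at x≈125.3 (left) → 0 crossings.
Upper: no edge straddles that height → 0 crossings.
West: 4–5 at x≈140.2 (right), 6–7 at x≈199.6 (right) → 2 crossings.
East: 3–4 at x≈91.0 (left), 4–5 at x≈186.8 (right) → 1 crossing.
Only East has an odd count, so the point is inside East.

East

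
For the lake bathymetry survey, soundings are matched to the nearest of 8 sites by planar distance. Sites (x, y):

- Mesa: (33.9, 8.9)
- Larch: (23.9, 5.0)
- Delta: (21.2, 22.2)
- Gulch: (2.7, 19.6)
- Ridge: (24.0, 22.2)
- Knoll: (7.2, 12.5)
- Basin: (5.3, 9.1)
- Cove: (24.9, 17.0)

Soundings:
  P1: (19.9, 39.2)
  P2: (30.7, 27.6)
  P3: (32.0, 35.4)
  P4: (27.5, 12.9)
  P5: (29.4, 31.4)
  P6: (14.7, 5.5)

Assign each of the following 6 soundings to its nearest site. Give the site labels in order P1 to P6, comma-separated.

P1 → Delta (d²=290.69)
P2 → Ridge (d²=74.05)
P3 → Ridge (d²=238.24)
P4 → Cove (d²=23.57)
P5 → Ridge (d²=113.80)
P6 → Larch (d²=84.89)

Delta, Ridge, Ridge, Cove, Ridge, Larch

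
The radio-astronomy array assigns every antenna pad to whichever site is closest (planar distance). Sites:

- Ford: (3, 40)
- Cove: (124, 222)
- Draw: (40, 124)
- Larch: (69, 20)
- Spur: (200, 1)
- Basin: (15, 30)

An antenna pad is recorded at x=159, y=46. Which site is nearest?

Spur

Squared distances to each site:
Ford: 24372.000; Cove: 32201.000; Draw: 20245.000; Larch: 8776.000; Spur: 3706.000; Basin: 20992.000.
Minimum at Spur.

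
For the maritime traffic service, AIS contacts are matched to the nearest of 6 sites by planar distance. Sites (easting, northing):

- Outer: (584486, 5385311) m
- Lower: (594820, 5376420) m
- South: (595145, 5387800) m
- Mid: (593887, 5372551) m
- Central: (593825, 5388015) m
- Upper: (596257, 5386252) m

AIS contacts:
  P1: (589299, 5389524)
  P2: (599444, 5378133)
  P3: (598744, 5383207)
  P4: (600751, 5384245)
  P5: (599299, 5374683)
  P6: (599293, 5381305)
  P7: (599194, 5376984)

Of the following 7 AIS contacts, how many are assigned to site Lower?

P1 → Central
P2 → Lower
P3 → Upper
P4 → Upper
P5 → Lower
P6 → Upper
P7 → Lower
3 of the 7 go to Lower.

3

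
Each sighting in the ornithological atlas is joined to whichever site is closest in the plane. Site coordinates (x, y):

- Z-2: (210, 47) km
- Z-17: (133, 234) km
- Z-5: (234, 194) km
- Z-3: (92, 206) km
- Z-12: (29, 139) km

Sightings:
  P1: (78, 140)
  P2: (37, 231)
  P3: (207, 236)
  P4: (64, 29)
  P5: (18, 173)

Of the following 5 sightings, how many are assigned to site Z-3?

1

P1 → Z-12
P2 → Z-3
P3 → Z-5
P4 → Z-12
P5 → Z-12
1 of the 5 goes to Z-3.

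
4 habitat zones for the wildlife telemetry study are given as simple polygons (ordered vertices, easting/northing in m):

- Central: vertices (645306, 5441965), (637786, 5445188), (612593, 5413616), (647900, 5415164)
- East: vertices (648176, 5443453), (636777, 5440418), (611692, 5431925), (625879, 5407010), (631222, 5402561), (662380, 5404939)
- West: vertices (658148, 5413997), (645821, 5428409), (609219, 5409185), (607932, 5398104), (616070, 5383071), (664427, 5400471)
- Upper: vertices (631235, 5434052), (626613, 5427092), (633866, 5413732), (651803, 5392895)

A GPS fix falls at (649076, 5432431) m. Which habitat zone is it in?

East

Cast a ray rightward from (649076, 5432431). For each polygon, the edges (by vertex number in listed order) whose endpoints lie on opposite sides of northing = 5432431, where each meets that height, and whether that is right or left of the point:
Central: 2–3 at easting≈627606.5 (left), 4–1 at easting≈646228.8 (left) → 0 crossings.
East: 2–3 at easting≈613186.5 (left), 6–1 at easting≈652240.9 (right) → 1 crossing.
West: no edge straddles that height → 0 crossings.
Upper: 1–2 at easting≈630158.5 (left), 4–1 at easting≈632045.1 (left) → 0 crossings.
Only East has an odd count, so the point is inside East.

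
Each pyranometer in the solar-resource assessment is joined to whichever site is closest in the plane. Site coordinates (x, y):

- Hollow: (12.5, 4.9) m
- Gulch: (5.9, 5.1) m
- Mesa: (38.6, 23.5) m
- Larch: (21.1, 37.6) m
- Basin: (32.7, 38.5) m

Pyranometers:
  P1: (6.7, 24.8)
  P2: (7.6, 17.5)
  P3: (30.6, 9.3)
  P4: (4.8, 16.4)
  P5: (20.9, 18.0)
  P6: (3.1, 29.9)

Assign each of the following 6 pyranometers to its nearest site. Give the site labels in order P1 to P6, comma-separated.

Larch, Gulch, Mesa, Gulch, Hollow, Larch

P1 → Larch (d²=371.20)
P2 → Gulch (d²=156.65)
P3 → Mesa (d²=265.64)
P4 → Gulch (d²=128.90)
P5 → Hollow (d²=242.17)
P6 → Larch (d²=383.29)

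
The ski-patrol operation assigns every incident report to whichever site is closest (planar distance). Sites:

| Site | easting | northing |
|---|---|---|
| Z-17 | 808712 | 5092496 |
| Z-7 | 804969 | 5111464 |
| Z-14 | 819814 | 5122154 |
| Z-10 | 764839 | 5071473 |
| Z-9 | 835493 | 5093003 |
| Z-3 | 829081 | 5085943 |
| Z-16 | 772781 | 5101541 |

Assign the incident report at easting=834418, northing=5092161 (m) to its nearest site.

Z-9

Squared distances to each site:
Z-17: 660910661.000; Z-7: 1239849410.000; Z-14: 1112856865.000; Z-10: 5269230585.000; Z-9: 1864589.000; Z-3: 67147093.000; Z-16: 3887104169.000.
Minimum at Z-9.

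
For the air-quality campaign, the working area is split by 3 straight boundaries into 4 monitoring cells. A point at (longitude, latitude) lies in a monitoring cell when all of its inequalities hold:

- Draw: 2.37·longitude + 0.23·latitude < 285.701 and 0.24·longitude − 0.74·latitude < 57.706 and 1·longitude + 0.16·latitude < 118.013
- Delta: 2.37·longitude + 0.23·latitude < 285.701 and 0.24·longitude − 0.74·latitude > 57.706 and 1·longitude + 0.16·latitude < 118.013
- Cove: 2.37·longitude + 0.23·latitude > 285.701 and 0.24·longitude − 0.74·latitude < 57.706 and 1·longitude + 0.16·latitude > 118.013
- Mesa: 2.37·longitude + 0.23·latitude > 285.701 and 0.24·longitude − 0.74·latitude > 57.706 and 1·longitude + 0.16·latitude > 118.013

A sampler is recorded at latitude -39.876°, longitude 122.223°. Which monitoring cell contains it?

2.37·122.223 + 0.23·-39.876 = 280.497, which is < 285.701
0.24·122.223 − 0.74·-39.876 = 58.842, which is > 57.706
1·122.223 + 0.16·-39.876 = 115.843, which is < 118.013
This sign pattern matches Delta.

Delta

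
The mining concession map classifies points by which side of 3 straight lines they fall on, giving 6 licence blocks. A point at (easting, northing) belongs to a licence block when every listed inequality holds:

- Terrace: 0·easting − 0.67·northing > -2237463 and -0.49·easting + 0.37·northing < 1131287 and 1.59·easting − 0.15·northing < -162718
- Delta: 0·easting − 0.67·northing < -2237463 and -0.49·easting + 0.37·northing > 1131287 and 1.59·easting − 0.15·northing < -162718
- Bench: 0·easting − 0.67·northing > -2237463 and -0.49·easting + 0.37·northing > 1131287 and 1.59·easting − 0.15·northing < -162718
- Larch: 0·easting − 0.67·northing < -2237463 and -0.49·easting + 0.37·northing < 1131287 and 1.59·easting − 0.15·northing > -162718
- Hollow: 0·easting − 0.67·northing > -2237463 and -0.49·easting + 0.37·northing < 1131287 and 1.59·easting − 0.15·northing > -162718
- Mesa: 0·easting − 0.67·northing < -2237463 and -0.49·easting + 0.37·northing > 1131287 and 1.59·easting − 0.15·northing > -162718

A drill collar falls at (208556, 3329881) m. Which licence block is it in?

0·208556 − 0.67·3329881 = -2231020.270, which is > -2237463
-0.49·208556 + 0.37·3329881 = 1129863.530, which is < 1131287
1.59·208556 − 0.15·3329881 = -167878.110, which is < -162718
This sign pattern matches Terrace.

Terrace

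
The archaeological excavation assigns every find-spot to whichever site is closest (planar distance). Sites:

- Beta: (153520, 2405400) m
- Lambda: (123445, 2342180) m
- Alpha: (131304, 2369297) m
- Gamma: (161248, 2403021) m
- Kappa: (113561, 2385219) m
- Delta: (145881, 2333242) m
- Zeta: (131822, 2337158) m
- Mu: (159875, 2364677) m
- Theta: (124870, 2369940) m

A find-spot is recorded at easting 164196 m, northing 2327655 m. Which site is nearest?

Squared distances to each site:
Beta: 6158262001.000; Lambda: 1871619626.000; Alpha: 2815939828.000; Gamma: 5688724660.000; Kappa: 5877517321.000; Delta: 366653794.000; Zeta: 1138382885.000; Mu: 1389299525.000; Theta: 3334555501.000.
Minimum at Delta.

Delta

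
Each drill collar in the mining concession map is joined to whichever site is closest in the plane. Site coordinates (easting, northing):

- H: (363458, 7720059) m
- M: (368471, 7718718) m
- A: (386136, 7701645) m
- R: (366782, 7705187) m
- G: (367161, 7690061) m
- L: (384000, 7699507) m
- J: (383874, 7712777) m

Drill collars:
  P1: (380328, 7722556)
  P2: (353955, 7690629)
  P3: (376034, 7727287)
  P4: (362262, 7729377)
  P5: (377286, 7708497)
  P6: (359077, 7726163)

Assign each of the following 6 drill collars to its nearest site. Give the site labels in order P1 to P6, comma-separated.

P1 → J (d²=108202957.00)
P2 → G (d²=174721060.00)
P3 → M (d²=130626730.00)
P4 → H (d²=88255540.00)
P5 → J (d²=61720144.00)
P6 → H (d²=56451977.00)

J, G, M, H, J, H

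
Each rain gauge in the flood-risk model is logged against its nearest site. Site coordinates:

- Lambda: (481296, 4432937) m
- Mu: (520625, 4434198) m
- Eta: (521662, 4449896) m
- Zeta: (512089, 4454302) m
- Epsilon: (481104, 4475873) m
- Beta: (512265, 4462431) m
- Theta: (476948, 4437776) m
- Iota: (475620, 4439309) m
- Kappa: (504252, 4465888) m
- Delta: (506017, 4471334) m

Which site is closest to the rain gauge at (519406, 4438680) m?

Squared distances to each site:
Lambda: 1485354149.000; Mu: 21574285.000; Eta: 130888192.000; Zeta: 297585373.000; Epsilon: 2850362453.000; Beta: 615103882.000; Theta: 1803498980.000; Iota: 1917609437.000; Kappa: 969918980.000; Delta: 1245549037.000.
Minimum at Mu.

Mu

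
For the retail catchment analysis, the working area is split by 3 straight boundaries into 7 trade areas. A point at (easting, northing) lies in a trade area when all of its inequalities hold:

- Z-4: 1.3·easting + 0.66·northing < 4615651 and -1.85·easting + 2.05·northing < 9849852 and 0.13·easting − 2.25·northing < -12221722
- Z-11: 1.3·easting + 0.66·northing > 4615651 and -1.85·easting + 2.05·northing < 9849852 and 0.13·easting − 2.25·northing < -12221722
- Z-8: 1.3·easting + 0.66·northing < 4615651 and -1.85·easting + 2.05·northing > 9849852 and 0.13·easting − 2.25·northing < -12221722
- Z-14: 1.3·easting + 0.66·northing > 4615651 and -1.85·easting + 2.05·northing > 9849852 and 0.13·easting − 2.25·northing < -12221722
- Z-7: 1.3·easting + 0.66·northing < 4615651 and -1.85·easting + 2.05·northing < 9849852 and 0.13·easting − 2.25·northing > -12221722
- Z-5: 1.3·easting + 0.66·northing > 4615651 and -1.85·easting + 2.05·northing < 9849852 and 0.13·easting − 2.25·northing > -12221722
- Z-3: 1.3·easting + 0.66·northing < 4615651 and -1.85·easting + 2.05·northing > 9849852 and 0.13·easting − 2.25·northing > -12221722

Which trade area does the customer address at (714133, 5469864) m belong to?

Z-3

1.3·714133 + 0.66·5469864 = 4538483.140, which is < 4615651
-1.85·714133 + 2.05·5469864 = 9892075.150, which is > 9849852
0.13·714133 − 2.25·5469864 = -12214356.710, which is > -12221722
This sign pattern matches Z-3.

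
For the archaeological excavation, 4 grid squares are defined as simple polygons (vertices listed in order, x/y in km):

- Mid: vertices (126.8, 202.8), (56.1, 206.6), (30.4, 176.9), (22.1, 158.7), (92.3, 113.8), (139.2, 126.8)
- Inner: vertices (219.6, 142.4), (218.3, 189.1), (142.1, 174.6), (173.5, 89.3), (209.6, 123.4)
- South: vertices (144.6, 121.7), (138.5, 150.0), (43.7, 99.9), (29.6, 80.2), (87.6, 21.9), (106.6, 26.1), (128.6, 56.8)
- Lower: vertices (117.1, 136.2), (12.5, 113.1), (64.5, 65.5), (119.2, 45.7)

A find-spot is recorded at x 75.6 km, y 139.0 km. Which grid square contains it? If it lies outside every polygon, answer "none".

Mid

Cast a ray rightward from (75.6, 139.0). For each polygon, the edges (by vertex number in listed order) whose endpoints lie on opposite sides of y = 139.0, where each meets that height, and whether that is right or left of the point:
Mid: 4–5 at x≈52.90 (left), 6–1 at x≈137.21 (right) → 1 crossing.
Inner: 3–4 at x≈155.20 (right), 5–1 at x≈217.81 (right) → 2 crossings.
South: 1–2 at x≈140.87 (right), 2–3 at x≈117.69 (right) → 2 crossings.
Lower: no edge straddles that height → 0 crossings.
Only Mid has an odd count, so the point is inside Mid.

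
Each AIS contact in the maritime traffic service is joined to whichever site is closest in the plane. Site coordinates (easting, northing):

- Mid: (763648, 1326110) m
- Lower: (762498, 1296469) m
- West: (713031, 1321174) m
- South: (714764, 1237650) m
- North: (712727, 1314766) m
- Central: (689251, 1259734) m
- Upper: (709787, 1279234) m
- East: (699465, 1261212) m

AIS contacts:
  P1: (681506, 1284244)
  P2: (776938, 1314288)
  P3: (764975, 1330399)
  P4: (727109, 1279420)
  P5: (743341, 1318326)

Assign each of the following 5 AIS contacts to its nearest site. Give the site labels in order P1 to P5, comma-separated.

Central, Mid, Mid, Upper, Mid

P1 → Central (d²=660725125.00)
P2 → Mid (d²=316383784.00)
P3 → Mid (d²=20156450.00)
P4 → Upper (d²=300086280.00)
P5 → Mid (d²=472964905.00)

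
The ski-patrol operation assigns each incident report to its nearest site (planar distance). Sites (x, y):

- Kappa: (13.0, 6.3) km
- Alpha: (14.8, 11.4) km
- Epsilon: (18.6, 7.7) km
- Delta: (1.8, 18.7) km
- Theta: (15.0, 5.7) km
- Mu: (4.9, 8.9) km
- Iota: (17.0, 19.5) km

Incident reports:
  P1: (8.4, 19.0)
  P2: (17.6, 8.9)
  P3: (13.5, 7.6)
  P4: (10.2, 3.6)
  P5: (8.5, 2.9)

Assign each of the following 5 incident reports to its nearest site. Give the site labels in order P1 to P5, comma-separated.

P1 → Delta (d²=43.65)
P2 → Epsilon (d²=2.44)
P3 → Kappa (d²=1.94)
P4 → Kappa (d²=15.13)
P5 → Kappa (d²=31.81)

Delta, Epsilon, Kappa, Kappa, Kappa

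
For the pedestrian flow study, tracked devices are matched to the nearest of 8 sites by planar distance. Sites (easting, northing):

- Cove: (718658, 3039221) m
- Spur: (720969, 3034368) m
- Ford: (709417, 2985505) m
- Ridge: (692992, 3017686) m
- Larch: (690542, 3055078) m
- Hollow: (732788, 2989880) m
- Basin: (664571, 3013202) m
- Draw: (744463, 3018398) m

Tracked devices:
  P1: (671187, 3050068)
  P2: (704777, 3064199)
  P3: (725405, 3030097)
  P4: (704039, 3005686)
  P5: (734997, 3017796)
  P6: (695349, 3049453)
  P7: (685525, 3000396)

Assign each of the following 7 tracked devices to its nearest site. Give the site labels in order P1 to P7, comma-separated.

Larch, Larch, Spur, Ridge, Draw, Larch, Ridge

P1 → Larch (d²=399716125.00)
P2 → Larch (d²=285827866.00)
P3 → Spur (d²=37919537.00)
P4 → Ridge (d²=266036209.00)
P5 → Draw (d²=89967560.00)
P6 → Larch (d²=54747874.00)
P7 → Ridge (d²=354700189.00)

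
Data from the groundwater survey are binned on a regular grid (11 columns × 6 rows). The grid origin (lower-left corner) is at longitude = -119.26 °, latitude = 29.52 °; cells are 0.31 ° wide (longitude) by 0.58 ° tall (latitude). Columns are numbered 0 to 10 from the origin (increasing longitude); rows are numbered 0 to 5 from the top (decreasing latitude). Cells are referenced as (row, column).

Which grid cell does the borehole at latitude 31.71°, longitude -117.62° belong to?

Column index: ⌊(-117.62 − -119.26) / 0.31⌋ = ⌊5.290⌋ = 5
Row offset from origin: ⌊(31.71 − 29.52) / 0.58⌋ = ⌊3.776⌋ = 3 → row 2 (counted from top)

(2, 5)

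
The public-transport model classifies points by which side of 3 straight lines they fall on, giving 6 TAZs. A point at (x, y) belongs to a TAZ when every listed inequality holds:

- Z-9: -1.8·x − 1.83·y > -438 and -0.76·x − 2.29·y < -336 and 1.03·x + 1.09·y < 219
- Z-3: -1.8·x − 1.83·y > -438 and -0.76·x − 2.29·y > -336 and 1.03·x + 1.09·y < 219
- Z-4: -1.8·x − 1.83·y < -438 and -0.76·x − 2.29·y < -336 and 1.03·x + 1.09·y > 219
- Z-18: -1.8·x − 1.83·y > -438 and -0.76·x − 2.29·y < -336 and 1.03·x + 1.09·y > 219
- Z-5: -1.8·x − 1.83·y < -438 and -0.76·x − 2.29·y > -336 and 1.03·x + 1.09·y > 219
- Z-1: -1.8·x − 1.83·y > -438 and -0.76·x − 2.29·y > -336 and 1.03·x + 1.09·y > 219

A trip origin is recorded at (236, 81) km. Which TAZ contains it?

-1.8·236 − 1.83·81 = -573.030, which is < -438
-0.76·236 − 2.29·81 = -364.850, which is < -336
1.03·236 + 1.09·81 = 331.370, which is > 219
This sign pattern matches Z-4.

Z-4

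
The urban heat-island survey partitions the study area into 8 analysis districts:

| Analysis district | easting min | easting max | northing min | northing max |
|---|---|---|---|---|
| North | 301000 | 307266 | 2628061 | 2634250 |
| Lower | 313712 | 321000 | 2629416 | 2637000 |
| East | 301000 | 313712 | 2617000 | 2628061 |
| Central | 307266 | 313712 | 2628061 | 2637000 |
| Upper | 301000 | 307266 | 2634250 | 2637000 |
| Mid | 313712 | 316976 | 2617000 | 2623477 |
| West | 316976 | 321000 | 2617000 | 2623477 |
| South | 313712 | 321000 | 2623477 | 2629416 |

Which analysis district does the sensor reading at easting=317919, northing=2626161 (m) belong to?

South

The point has easting = 317919 and northing = 2626161.
Only South satisfies 313712 ≤ easting ≤ 321000 and 2623477 ≤ northing ≤ 2629416.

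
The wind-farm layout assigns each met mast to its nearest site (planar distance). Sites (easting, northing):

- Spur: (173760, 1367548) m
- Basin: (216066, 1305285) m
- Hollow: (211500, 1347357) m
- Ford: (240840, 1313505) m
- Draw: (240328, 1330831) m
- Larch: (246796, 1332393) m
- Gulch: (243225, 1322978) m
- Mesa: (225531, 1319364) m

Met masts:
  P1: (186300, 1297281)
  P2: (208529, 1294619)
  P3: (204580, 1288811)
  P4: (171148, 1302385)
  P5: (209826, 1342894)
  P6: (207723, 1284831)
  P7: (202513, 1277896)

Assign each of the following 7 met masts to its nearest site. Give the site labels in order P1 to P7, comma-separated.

P1 → Basin (d²=950078772.00)
P2 → Basin (d²=170569925.00)
P3 → Basin (d²=403320872.00)
P4 → Basin (d²=2026036724.00)
P5 → Hollow (d²=22720645.00)
P6 → Basin (d²=487971765.00)
P7 → Basin (d²=933841130.00)

Basin, Basin, Basin, Basin, Hollow, Basin, Basin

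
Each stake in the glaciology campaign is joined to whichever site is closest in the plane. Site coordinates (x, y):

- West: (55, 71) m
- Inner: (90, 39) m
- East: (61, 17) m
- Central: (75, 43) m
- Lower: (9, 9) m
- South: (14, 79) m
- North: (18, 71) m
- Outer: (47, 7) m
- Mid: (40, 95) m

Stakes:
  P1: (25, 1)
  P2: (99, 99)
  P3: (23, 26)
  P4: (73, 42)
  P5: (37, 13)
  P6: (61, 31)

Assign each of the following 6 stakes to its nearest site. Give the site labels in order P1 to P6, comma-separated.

Lower, West, Lower, Central, Outer, East

P1 → Lower (d²=320.00)
P2 → West (d²=2720.00)
P3 → Lower (d²=485.00)
P4 → Central (d²=5.00)
P5 → Outer (d²=136.00)
P6 → East (d²=196.00)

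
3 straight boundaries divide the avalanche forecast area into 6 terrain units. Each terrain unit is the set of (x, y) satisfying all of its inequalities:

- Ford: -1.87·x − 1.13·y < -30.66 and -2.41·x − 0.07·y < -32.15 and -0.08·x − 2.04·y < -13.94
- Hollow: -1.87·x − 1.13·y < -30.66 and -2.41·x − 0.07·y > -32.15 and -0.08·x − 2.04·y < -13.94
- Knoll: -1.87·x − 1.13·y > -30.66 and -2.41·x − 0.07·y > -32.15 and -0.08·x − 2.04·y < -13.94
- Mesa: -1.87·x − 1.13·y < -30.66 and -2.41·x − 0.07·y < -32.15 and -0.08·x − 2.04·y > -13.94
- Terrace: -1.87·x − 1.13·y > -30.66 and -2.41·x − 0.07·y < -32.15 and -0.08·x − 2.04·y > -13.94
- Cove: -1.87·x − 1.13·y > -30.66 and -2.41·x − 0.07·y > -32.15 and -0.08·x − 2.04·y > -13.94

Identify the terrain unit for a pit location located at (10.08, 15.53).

-1.87·10.08 − 1.13·15.53 = -36.398, which is < -30.66
-2.41·10.08 − 0.07·15.53 = -25.380, which is > -32.15
-0.08·10.08 − 2.04·15.53 = -32.488, which is < -13.94
This sign pattern matches Hollow.

Hollow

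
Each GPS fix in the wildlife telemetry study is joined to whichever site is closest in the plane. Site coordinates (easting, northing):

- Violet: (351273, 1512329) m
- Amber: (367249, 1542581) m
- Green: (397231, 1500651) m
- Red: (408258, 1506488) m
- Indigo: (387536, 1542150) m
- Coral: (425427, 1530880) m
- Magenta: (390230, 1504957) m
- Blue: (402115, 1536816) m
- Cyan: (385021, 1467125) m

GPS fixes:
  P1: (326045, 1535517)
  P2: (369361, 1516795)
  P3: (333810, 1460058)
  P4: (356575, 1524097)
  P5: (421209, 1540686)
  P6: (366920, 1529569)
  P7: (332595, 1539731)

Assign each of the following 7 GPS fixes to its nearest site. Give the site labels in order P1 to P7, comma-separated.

Violet, Violet, Cyan, Violet, Coral, Amber, Violet

P1 → Violet (d²=1174135328.00)
P2 → Violet (d²=347120900.00)
P3 → Cyan (d²=2672509010.00)
P4 → Violet (d²=166597028.00)
P5 → Coral (d²=113949160.00)
P6 → Amber (d²=169420385.00)
P7 → Violet (d²=1099737288.00)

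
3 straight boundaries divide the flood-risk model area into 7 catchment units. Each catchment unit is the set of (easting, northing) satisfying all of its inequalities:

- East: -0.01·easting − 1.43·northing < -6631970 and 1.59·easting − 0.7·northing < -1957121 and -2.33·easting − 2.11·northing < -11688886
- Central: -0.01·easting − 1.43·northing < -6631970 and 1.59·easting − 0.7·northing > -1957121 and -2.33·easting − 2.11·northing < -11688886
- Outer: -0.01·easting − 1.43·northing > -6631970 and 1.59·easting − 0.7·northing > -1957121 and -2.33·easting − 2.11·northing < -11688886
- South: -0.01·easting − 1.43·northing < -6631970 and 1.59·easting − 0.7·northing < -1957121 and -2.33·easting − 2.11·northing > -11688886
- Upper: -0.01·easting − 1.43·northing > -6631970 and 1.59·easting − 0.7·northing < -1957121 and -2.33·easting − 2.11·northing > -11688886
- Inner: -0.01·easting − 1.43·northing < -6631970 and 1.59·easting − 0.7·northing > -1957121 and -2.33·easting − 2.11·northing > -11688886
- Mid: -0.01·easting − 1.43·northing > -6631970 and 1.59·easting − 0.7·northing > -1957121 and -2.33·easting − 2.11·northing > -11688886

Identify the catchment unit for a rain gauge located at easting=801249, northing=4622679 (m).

-0.01·801249 − 1.43·4622679 = -6618443.460, which is > -6631970
1.59·801249 − 0.7·4622679 = -1961889.390, which is < -1957121
-2.33·801249 − 2.11·4622679 = -11620762.860, which is > -11688886
This sign pattern matches Upper.

Upper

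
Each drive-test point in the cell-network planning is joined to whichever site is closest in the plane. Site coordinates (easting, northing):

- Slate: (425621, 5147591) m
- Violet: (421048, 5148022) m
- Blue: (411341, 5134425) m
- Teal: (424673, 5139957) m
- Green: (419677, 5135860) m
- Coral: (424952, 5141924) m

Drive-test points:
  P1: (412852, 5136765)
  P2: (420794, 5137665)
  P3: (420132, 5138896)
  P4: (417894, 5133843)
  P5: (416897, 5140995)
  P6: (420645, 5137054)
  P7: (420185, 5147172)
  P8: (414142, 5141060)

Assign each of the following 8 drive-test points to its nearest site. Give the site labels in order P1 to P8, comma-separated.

Blue, Green, Green, Green, Green, Green, Violet, Blue

P1 → Blue (d²=7758721.00)
P2 → Green (d²=4505714.00)
P3 → Green (d²=9424321.00)
P4 → Green (d²=7247378.00)
P5 → Green (d²=34096625.00)
P6 → Green (d²=2362660.00)
P7 → Violet (d²=1467269.00)
P8 → Blue (d²=51868826.00)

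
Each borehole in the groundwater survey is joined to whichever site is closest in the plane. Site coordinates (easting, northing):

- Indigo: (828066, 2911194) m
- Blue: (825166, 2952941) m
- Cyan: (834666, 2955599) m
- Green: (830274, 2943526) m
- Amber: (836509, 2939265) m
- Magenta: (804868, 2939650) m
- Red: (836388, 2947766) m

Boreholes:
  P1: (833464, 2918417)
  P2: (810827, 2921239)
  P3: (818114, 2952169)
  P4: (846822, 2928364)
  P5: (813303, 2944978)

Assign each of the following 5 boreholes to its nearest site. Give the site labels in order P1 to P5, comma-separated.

Indigo, Magenta, Blue, Amber, Magenta

P1 → Indigo (d²=81310133.00)
P2 → Magenta (d²=374474602.00)
P3 → Blue (d²=50326688.00)
P4 → Amber (d²=225189770.00)
P5 → Magenta (d²=99536809.00)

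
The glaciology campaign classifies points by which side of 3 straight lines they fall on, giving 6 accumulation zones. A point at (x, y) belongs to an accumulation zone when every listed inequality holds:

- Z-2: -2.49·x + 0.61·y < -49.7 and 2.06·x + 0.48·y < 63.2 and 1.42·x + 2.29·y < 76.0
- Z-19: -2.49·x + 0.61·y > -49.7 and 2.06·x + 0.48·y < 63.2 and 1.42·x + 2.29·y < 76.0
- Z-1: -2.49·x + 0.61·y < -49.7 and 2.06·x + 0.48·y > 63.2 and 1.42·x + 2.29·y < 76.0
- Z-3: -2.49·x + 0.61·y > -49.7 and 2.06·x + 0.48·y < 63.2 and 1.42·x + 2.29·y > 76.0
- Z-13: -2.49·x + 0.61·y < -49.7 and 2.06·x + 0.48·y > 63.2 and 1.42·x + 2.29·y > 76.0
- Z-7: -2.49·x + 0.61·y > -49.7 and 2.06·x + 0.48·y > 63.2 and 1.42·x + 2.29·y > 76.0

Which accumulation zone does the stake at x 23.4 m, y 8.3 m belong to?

-2.49·23.4 + 0.61·8.3 = -53.203, which is < -49.7
2.06·23.4 + 0.48·8.3 = 52.188, which is < 63.2
1.42·23.4 + 2.29·8.3 = 52.235, which is < 76.0
This sign pattern matches Z-2.

Z-2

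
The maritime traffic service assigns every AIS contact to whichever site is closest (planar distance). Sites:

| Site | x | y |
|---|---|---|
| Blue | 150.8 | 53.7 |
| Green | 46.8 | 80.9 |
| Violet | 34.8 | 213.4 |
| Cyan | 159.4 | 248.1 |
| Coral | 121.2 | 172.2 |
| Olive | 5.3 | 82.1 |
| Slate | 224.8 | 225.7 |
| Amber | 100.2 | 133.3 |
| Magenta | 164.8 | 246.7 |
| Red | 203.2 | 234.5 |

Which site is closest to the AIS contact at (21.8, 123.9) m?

Olive

Squared distances to each site:
Blue: 21569.040; Green: 2474.000; Violet: 8179.250; Cyan: 34359.400; Coral: 12213.250; Olive: 2019.490; Slate: 51572.240; Amber: 6234.920; Magenta: 35528.840; Red: 45138.320.
Minimum at Olive.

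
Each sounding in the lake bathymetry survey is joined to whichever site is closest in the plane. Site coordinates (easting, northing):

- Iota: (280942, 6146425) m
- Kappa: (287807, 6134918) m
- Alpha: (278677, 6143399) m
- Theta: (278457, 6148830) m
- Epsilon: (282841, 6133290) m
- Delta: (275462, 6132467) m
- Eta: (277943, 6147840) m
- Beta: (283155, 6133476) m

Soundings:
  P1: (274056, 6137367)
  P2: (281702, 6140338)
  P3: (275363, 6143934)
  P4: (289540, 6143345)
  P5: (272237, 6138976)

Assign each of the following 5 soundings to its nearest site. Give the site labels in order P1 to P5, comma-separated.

Delta, Alpha, Alpha, Kappa, Delta

P1 → Delta (d²=25986836.00)
P2 → Alpha (d²=18520346.00)
P3 → Alpha (d²=11268821.00)
P4 → Kappa (d²=74017618.00)
P5 → Delta (d²=52767706.00)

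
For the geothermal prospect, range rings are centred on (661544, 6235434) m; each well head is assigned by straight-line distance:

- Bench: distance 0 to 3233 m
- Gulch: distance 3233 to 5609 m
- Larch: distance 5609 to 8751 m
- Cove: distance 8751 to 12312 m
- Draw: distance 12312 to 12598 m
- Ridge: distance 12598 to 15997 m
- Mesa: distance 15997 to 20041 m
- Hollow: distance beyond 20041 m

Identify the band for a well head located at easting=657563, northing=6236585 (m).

Gulch

Distance = √((657563−661544)² + (6236585−6235434)²) = √(15848361.000 + 1324801.000) = 4144.051 m.
3233 ≤ 4144.051 < 5609 → Gulch.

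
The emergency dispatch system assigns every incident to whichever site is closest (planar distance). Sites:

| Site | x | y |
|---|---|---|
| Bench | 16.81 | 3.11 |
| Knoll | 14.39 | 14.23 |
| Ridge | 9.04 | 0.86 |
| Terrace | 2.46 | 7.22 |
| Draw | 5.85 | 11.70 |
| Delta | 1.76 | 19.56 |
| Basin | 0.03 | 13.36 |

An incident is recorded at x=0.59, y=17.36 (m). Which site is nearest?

Delta

Squared distances to each site:
Bench: 466.151; Knoll: 200.237; Ridge: 343.652; Terrace: 106.317; Draw: 59.703; Delta: 6.209; Basin: 16.314.
Minimum at Delta.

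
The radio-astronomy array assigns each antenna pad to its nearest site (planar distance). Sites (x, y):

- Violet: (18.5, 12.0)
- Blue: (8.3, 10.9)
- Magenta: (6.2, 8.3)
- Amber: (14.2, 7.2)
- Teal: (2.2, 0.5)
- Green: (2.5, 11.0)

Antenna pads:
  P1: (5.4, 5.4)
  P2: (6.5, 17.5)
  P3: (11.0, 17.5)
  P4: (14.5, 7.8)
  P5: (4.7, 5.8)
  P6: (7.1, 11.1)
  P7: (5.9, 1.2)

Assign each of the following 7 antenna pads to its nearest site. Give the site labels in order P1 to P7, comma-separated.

Magenta, Blue, Blue, Amber, Magenta, Blue, Teal

P1 → Magenta (d²=9.05)
P2 → Blue (d²=46.80)
P3 → Blue (d²=50.85)
P4 → Amber (d²=0.45)
P5 → Magenta (d²=8.50)
P6 → Blue (d²=1.48)
P7 → Teal (d²=14.18)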